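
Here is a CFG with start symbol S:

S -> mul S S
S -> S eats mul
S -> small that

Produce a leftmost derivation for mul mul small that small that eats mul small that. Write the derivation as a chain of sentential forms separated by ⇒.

S ⇒ mul S S   [S -> mul S S]
mul S S ⇒ mul S eats mul S   [S -> S eats mul]
mul S eats mul S ⇒ mul mul S S eats mul S   [S -> mul S S]
mul mul S S eats mul S ⇒ mul mul small that S eats mul S   [S -> small that]
mul mul small that S eats mul S ⇒ mul mul small that small that eats mul S   [S -> small that]
mul mul small that small that eats mul S ⇒ mul mul small that small that eats mul small that   [S -> small that]

S ⇒ mul S S ⇒ mul S eats mul S ⇒ mul mul S S eats mul S ⇒ mul mul small that S eats mul S ⇒ mul mul small that small that eats mul S ⇒ mul mul small that small that eats mul small that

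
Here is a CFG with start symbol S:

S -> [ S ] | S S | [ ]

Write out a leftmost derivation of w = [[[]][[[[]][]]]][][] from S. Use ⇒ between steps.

S ⇒ SS   [S -> S S]
SS ⇒ SSS   [S -> S S]
SSS ⇒ [S]SS   [S -> [ S ]]
[S]SS ⇒ [SS]SS   [S -> S S]
[SS]SS ⇒ [[S]S]SS   [S -> [ S ]]
[[S]S]SS ⇒ [[[]]S]SS   [S -> [ ]]
[[[]]S]SS ⇒ [[[]][S]]SS   [S -> [ S ]]
[[[]][S]]SS ⇒ [[[]][[S]]]SS   [S -> [ S ]]
[[[]][[S]]]SS ⇒ [[[]][[SS]]]SS   [S -> S S]
[[[]][[SS]]]SS ⇒ [[[]][[[S]S]]]SS   [S -> [ S ]]
[[[]][[[S]S]]]SS ⇒ [[[]][[[[]]S]]]SS   [S -> [ ]]
[[[]][[[[]]S]]]SS ⇒ [[[]][[[[]][]]]]SS   [S -> [ ]]
[[[]][[[[]][]]]]SS ⇒ [[[]][[[[]][]]]][]S   [S -> [ ]]
[[[]][[[[]][]]]][]S ⇒ [[[]][[[[]][]]]][][]   [S -> [ ]]

S ⇒ SS ⇒ SSS ⇒ [S]SS ⇒ [SS]SS ⇒ [[S]S]SS ⇒ [[[]]S]SS ⇒ [[[]][S]]SS ⇒ [[[]][[S]]]SS ⇒ [[[]][[SS]]]SS ⇒ [[[]][[[S]S]]]SS ⇒ [[[]][[[[]]S]]]SS ⇒ [[[]][[[[]][]]]]SS ⇒ [[[]][[[[]][]]]][]S ⇒ [[[]][[[[]][]]]][][]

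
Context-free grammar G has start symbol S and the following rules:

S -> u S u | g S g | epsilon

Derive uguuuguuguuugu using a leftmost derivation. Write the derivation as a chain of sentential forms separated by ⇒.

S ⇒ uSu   [S -> u S u]
uSu ⇒ ugSgu   [S -> g S g]
ugSgu ⇒ uguSugu   [S -> u S u]
uguSugu ⇒ uguuSuugu   [S -> u S u]
uguuSuugu ⇒ uguuuSuuugu   [S -> u S u]
uguuuSuuugu ⇒ uguuugSguuugu   [S -> g S g]
uguuugSguuugu ⇒ uguuuguSuguuugu   [S -> u S u]
uguuuguSuguuugu ⇒ uguuuguuguuugu   [S -> epsilon]

S⇒uSu⇒ugSgu⇒uguSugu⇒uguuSuugu⇒uguuuSuuugu⇒uguuugSguuugu⇒uguuuguSuguuugu⇒uguuuguuguuugu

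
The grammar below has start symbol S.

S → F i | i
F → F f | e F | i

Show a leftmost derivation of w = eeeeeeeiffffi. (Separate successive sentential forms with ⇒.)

S ⇒ Fi ⇒ eFi ⇒ eeFi ⇒ eeeFi ⇒ eeeeFi ⇒ eeeeFfi ⇒ eeeeeFfi ⇒ eeeeeeFfi ⇒ eeeeeeFffi ⇒ eeeeeeeFffi ⇒ eeeeeeeFfffi ⇒ eeeeeeeFffffi ⇒ eeeeeeeiffffi

S ⇒ Fi   [S → F i]
Fi ⇒ eFi   [F → e F]
eFi ⇒ eeFi   [F → e F]
eeFi ⇒ eeeFi   [F → e F]
eeeFi ⇒ eeeeFi   [F → e F]
eeeeFi ⇒ eeeeFfi   [F → F f]
eeeeFfi ⇒ eeeeeFfi   [F → e F]
eeeeeFfi ⇒ eeeeeeFfi   [F → e F]
eeeeeeFfi ⇒ eeeeeeFffi   [F → F f]
eeeeeeFffi ⇒ eeeeeeeFffi   [F → e F]
eeeeeeeFffi ⇒ eeeeeeeFfffi   [F → F f]
eeeeeeeFfffi ⇒ eeeeeeeFffffi   [F → F f]
eeeeeeeFffffi ⇒ eeeeeeeiffffi   [F → i]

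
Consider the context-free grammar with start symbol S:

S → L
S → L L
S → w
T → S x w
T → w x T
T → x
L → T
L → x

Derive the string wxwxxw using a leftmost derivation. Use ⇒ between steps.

S ⇒ L ⇒ T ⇒ Sxw ⇒ LLxw ⇒ TLxw ⇒ SxwLxw ⇒ wxwLxw ⇒ wxwTxw ⇒ wxwxxw

S ⇒ L   [S → L]
L ⇒ T   [L → T]
T ⇒ Sxw   [T → S x w]
Sxw ⇒ LLxw   [S → L L]
LLxw ⇒ TLxw   [L → T]
TLxw ⇒ SxwLxw   [T → S x w]
SxwLxw ⇒ wxwLxw   [S → w]
wxwLxw ⇒ wxwTxw   [L → T]
wxwTxw ⇒ wxwxxw   [T → x]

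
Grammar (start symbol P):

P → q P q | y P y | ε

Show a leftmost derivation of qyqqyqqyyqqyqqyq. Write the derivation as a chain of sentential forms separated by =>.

P => qPq => qyPyq => qyqPqyq => qyqqPqqyq => qyqqyPyqqyq => qyqqyqPqyqqyq => qyqqyqqPqqyqqyq => qyqqyqqyPyqqyqqyq => qyqqyqqyyqqyqqyq

P => qPq   [P → q P q]
qPq => qyPyq   [P → y P y]
qyPyq => qyqPqyq   [P → q P q]
qyqPqyq => qyqqPqqyq   [P → q P q]
qyqqPqqyq => qyqqyPyqqyq   [P → y P y]
qyqqyPyqqyq => qyqqyqPqyqqyq   [P → q P q]
qyqqyqPqyqqyq => qyqqyqqPqqyqqyq   [P → q P q]
qyqqyqqPqqyqqyq => qyqqyqqyPyqqyqqyq   [P → y P y]
qyqqyqqyPyqqyqqyq => qyqqyqqyyqqyqqyq   [P → ε]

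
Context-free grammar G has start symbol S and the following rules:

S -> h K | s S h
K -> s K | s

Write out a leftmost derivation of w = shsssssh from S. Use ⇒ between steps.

S ⇒ sSh   [S -> s S h]
sSh ⇒ shKh   [S -> h K]
shKh ⇒ shsKh   [K -> s K]
shsKh ⇒ shssKh   [K -> s K]
shssKh ⇒ shsssKh   [K -> s K]
shsssKh ⇒ shssssKh   [K -> s K]
shssssKh ⇒ shsssssh   [K -> s]

S ⇒ sSh ⇒ shKh ⇒ shsKh ⇒ shssKh ⇒ shsssKh ⇒ shssssKh ⇒ shsssssh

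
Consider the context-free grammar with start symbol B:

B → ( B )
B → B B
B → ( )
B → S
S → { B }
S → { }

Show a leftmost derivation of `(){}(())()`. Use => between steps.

B => BB => BBB => BBBB => ()BBB => ()SBB => (){}BB => (){}(B)B => (){}(())B => (){}(())()

B => BB   [B → B B]
BB => BBB   [B → B B]
BBB => BBBB   [B → B B]
BBBB => ()BBB   [B → ( )]
()BBB => ()SBB   [B → S]
()SBB => (){}BB   [S → { }]
(){}BB => (){}(B)B   [B → ( B )]
(){}(B)B => (){}(())B   [B → ( )]
(){}(())B => (){}(())()   [B → ( )]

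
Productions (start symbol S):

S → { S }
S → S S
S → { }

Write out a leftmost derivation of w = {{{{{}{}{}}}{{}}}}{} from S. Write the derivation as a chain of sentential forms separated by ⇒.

S⇒SS⇒{S}S⇒{{S}}S⇒{{SS}}S⇒{{{S}S}}S⇒{{{{S}}S}}S⇒{{{{SS}}S}}S⇒{{{{SSS}}S}}S⇒{{{{{}SS}}S}}S⇒{{{{{}{}S}}S}}S⇒{{{{{}{}{}}}S}}S⇒{{{{{}{}{}}}{S}}}S⇒{{{{{}{}{}}}{{}}}}S⇒{{{{{}{}{}}}{{}}}}{}

S ⇒ SS   [S → S S]
SS ⇒ {S}S   [S → { S }]
{S}S ⇒ {{S}}S   [S → { S }]
{{S}}S ⇒ {{SS}}S   [S → S S]
{{SS}}S ⇒ {{{S}S}}S   [S → { S }]
{{{S}S}}S ⇒ {{{{S}}S}}S   [S → { S }]
{{{{S}}S}}S ⇒ {{{{SS}}S}}S   [S → S S]
{{{{SS}}S}}S ⇒ {{{{SSS}}S}}S   [S → S S]
{{{{SSS}}S}}S ⇒ {{{{{}SS}}S}}S   [S → { }]
{{{{{}SS}}S}}S ⇒ {{{{{}{}S}}S}}S   [S → { }]
{{{{{}{}S}}S}}S ⇒ {{{{{}{}{}}}S}}S   [S → { }]
{{{{{}{}{}}}S}}S ⇒ {{{{{}{}{}}}{S}}}S   [S → { S }]
{{{{{}{}{}}}{S}}}S ⇒ {{{{{}{}{}}}{{}}}}S   [S → { }]
{{{{{}{}{}}}{{}}}}S ⇒ {{{{{}{}{}}}{{}}}}{}   [S → { }]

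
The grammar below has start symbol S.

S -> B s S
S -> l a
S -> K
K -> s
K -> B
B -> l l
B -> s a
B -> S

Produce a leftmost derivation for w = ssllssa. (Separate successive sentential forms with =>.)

S => BsS   [S -> B s S]
BsS => SsS   [B -> S]
SsS => KsS   [S -> K]
KsS => ssS   [K -> s]
ssS => ssBsS   [S -> B s S]
ssBsS => ssllsS   [B -> l l]
ssllsS => ssllsK   [S -> K]
ssllsK => ssllsB   [K -> B]
ssllsB => ssllssa   [B -> s a]

S => BsS => SsS => KsS => ssS => ssBsS => ssllsS => ssllsK => ssllsB => ssllssa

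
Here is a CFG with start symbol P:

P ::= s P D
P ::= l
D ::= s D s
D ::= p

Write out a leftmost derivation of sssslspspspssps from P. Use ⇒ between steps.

P⇒sPD⇒ssPDD⇒sssPDDD⇒ssssPDDDD⇒sssslDDDD⇒sssslsDsDDD⇒sssslspsDDD⇒sssslspspDD⇒sssslspspsDsD⇒sssslspspspsD⇒sssslspspspssDs⇒sssslspspspssps

P ⇒ sPD   [P ::= s P D]
sPD ⇒ ssPDD   [P ::= s P D]
ssPDD ⇒ sssPDDD   [P ::= s P D]
sssPDDD ⇒ ssssPDDDD   [P ::= s P D]
ssssPDDDD ⇒ sssslDDDD   [P ::= l]
sssslDDDD ⇒ sssslsDsDDD   [D ::= s D s]
sssslsDsDDD ⇒ sssslspsDDD   [D ::= p]
sssslspsDDD ⇒ sssslspspDD   [D ::= p]
sssslspspDD ⇒ sssslspspsDsD   [D ::= s D s]
sssslspspsDsD ⇒ sssslspspspsD   [D ::= p]
sssslspspspsD ⇒ sssslspspspssDs   [D ::= s D s]
sssslspspspssDs ⇒ sssslspspspssps   [D ::= p]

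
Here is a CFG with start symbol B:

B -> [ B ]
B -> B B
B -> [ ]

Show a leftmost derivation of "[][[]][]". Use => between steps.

B => BB => []B => []BB => [][B]B => [][[]]B => [][[]][]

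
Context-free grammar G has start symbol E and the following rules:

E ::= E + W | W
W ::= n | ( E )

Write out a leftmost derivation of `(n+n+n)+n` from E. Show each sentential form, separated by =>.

E => E+W   [E ::= E + W]
E+W => W+W   [E ::= W]
W+W => (E)+W   [W ::= ( E )]
(E)+W => (E+W)+W   [E ::= E + W]
(E+W)+W => (E+W+W)+W   [E ::= E + W]
(E+W+W)+W => (W+W+W)+W   [E ::= W]
(W+W+W)+W => (n+W+W)+W   [W ::= n]
(n+W+W)+W => (n+n+W)+W   [W ::= n]
(n+n+W)+W => (n+n+n)+W   [W ::= n]
(n+n+n)+W => (n+n+n)+n   [W ::= n]

E => E+W => W+W => (E)+W => (E+W)+W => (E+W+W)+W => (W+W+W)+W => (n+W+W)+W => (n+n+W)+W => (n+n+n)+W => (n+n+n)+n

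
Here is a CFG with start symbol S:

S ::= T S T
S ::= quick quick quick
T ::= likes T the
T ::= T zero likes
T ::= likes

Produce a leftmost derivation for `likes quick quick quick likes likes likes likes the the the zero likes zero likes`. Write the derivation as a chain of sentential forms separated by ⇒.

S ⇒ T S T   [S ::= T S T]
T S T ⇒ likes S T   [T ::= likes]
likes S T ⇒ likes quick quick quick T   [S ::= quick quick quick]
likes quick quick quick T ⇒ likes quick quick quick T zero likes   [T ::= T zero likes]
likes quick quick quick T zero likes ⇒ likes quick quick quick T zero likes zero likes   [T ::= T zero likes]
likes quick quick quick T zero likes zero likes ⇒ likes quick quick quick likes T the zero likes zero likes   [T ::= likes T the]
likes quick quick quick likes T the zero likes zero likes ⇒ likes quick quick quick likes likes T the the zero likes zero likes   [T ::= likes T the]
likes quick quick quick likes likes T the the zero likes zero likes ⇒ likes quick quick quick likes likes likes T the the the zero likes zero likes   [T ::= likes T the]
likes quick quick quick likes likes likes T the the the zero likes zero likes ⇒ likes quick quick quick likes likes likes likes the the the zero likes zero likes   [T ::= likes]

S ⇒ T S T ⇒ likes S T ⇒ likes quick quick quick T ⇒ likes quick quick quick T zero likes ⇒ likes quick quick quick T zero likes zero likes ⇒ likes quick quick quick likes T the zero likes zero likes ⇒ likes quick quick quick likes likes T the the zero likes zero likes ⇒ likes quick quick quick likes likes likes T the the the zero likes zero likes ⇒ likes quick quick quick likes likes likes likes the the the zero likes zero likes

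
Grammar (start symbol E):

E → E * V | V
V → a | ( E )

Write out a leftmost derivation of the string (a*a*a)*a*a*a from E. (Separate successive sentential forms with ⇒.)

E ⇒ E*V   [E → E * V]
E*V ⇒ E*V*V   [E → E * V]
E*V*V ⇒ E*V*V*V   [E → E * V]
E*V*V*V ⇒ V*V*V*V   [E → V]
V*V*V*V ⇒ (E)*V*V*V   [V → ( E )]
(E)*V*V*V ⇒ (E*V)*V*V*V   [E → E * V]
(E*V)*V*V*V ⇒ (E*V*V)*V*V*V   [E → E * V]
(E*V*V)*V*V*V ⇒ (V*V*V)*V*V*V   [E → V]
(V*V*V)*V*V*V ⇒ (a*V*V)*V*V*V   [V → a]
(a*V*V)*V*V*V ⇒ (a*a*V)*V*V*V   [V → a]
(a*a*V)*V*V*V ⇒ (a*a*a)*V*V*V   [V → a]
(a*a*a)*V*V*V ⇒ (a*a*a)*a*V*V   [V → a]
(a*a*a)*a*V*V ⇒ (a*a*a)*a*a*V   [V → a]
(a*a*a)*a*a*V ⇒ (a*a*a)*a*a*a   [V → a]

E ⇒ E*V ⇒ E*V*V ⇒ E*V*V*V ⇒ V*V*V*V ⇒ (E)*V*V*V ⇒ (E*V)*V*V*V ⇒ (E*V*V)*V*V*V ⇒ (V*V*V)*V*V*V ⇒ (a*V*V)*V*V*V ⇒ (a*a*V)*V*V*V ⇒ (a*a*a)*V*V*V ⇒ (a*a*a)*a*V*V ⇒ (a*a*a)*a*a*V ⇒ (a*a*a)*a*a*a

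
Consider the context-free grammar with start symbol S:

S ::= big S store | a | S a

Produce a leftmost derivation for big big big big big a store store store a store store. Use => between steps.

S => big S store => big big S store store => big big S a store store => big big big S store a store store => big big big big S store store a store store => big big big big big S store store store a store store => big big big big big a store store store a store store

S => big S store   [S ::= big S store]
big S store => big big S store store   [S ::= big S store]
big big S store store => big big S a store store   [S ::= S a]
big big S a store store => big big big S store a store store   [S ::= big S store]
big big big S store a store store => big big big big S store store a store store   [S ::= big S store]
big big big big S store store a store store => big big big big big S store store store a store store   [S ::= big S store]
big big big big big S store store store a store store => big big big big big a store store store a store store   [S ::= a]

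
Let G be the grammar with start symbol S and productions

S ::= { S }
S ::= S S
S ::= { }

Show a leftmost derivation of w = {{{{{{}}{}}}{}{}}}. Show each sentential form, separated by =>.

S => {S}   [S ::= { S }]
{S} => {{S}}   [S ::= { S }]
{{S}} => {{SS}}   [S ::= S S]
{{SS}} => {{SSS}}   [S ::= S S]
{{SSS}} => {{{S}SS}}   [S ::= { S }]
{{{S}SS}} => {{{{S}}SS}}   [S ::= { S }]
{{{{S}}SS}} => {{{{SS}}SS}}   [S ::= S S]
{{{{SS}}SS}} => {{{{{S}S}}SS}}   [S ::= { S }]
{{{{{S}S}}SS}} => {{{{{{}}S}}SS}}   [S ::= { }]
{{{{{{}}S}}SS}} => {{{{{{}}{}}}SS}}   [S ::= { }]
{{{{{{}}{}}}SS}} => {{{{{{}}{}}}{}S}}   [S ::= { }]
{{{{{{}}{}}}{}S}} => {{{{{{}}{}}}{}{}}}   [S ::= { }]

S => {S} => {{S}} => {{SS}} => {{SSS}} => {{{S}SS}} => {{{{S}}SS}} => {{{{SS}}SS}} => {{{{{S}S}}SS}} => {{{{{{}}S}}SS}} => {{{{{{}}{}}}SS}} => {{{{{{}}{}}}{}S}} => {{{{{{}}{}}}{}{}}}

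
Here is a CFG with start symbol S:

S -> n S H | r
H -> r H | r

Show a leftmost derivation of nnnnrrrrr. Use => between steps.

S => nSH   [S -> n S H]
nSH => nnSHH   [S -> n S H]
nnSHH => nnnSHHH   [S -> n S H]
nnnSHHH => nnnnSHHHH   [S -> n S H]
nnnnSHHHH => nnnnrHHHH   [S -> r]
nnnnrHHHH => nnnnrrHHH   [H -> r]
nnnnrrHHH => nnnnrrrHH   [H -> r]
nnnnrrrHH => nnnnrrrrH   [H -> r]
nnnnrrrrH => nnnnrrrrr   [H -> r]

S => nSH => nnSHH => nnnSHHH => nnnnSHHHH => nnnnrHHHH => nnnnrrHHH => nnnnrrrHH => nnnnrrrrH => nnnnrrrrr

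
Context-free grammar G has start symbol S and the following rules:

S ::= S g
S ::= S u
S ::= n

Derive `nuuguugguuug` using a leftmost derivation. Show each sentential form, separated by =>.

S => Sg => Sug => Suug => Suuug => Sguuug => Sgguuug => Sugguuug => Suugguuug => Sguugguuug => Suguugguuug => Suuguugguuug => nuuguugguuug

S => Sg   [S ::= S g]
Sg => Sug   [S ::= S u]
Sug => Suug   [S ::= S u]
Suug => Suuug   [S ::= S u]
Suuug => Sguuug   [S ::= S g]
Sguuug => Sgguuug   [S ::= S g]
Sgguuug => Sugguuug   [S ::= S u]
Sugguuug => Suugguuug   [S ::= S u]
Suugguuug => Sguugguuug   [S ::= S g]
Sguugguuug => Suguugguuug   [S ::= S u]
Suguugguuug => Suuguugguuug   [S ::= S u]
Suuguugguuug => nuuguugguuug   [S ::= n]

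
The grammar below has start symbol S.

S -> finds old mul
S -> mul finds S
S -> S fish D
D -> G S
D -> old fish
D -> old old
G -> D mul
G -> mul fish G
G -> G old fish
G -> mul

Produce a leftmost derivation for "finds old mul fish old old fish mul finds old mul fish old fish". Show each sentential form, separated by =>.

S => S fish D => S fish D fish D => S fish D fish D fish D => finds old mul fish D fish D fish D => finds old mul fish old old fish D fish D => finds old mul fish old old fish G S fish D => finds old mul fish old old fish mul S fish D => finds old mul fish old old fish mul finds old mul fish D => finds old mul fish old old fish mul finds old mul fish old fish

S => S fish D   [S -> S fish D]
S fish D => S fish D fish D   [S -> S fish D]
S fish D fish D => S fish D fish D fish D   [S -> S fish D]
S fish D fish D fish D => finds old mul fish D fish D fish D   [S -> finds old mul]
finds old mul fish D fish D fish D => finds old mul fish old old fish D fish D   [D -> old old]
finds old mul fish old old fish D fish D => finds old mul fish old old fish G S fish D   [D -> G S]
finds old mul fish old old fish G S fish D => finds old mul fish old old fish mul S fish D   [G -> mul]
finds old mul fish old old fish mul S fish D => finds old mul fish old old fish mul finds old mul fish D   [S -> finds old mul]
finds old mul fish old old fish mul finds old mul fish D => finds old mul fish old old fish mul finds old mul fish old fish   [D -> old fish]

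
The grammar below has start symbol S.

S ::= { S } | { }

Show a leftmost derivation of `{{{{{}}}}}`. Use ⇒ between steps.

S ⇒ {S}   [S ::= { S }]
{S} ⇒ {{S}}   [S ::= { S }]
{{S}} ⇒ {{{S}}}   [S ::= { S }]
{{{S}}} ⇒ {{{{S}}}}   [S ::= { S }]
{{{{S}}}} ⇒ {{{{{}}}}}   [S ::= { }]

S ⇒ {S} ⇒ {{S}} ⇒ {{{S}}} ⇒ {{{{S}}}} ⇒ {{{{{}}}}}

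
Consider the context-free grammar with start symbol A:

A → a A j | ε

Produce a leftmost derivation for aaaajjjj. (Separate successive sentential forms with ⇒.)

A ⇒ aAj   [A → a A j]
aAj ⇒ aaAjj   [A → a A j]
aaAjj ⇒ aaaAjjj   [A → a A j]
aaaAjjj ⇒ aaaaAjjjj   [A → a A j]
aaaaAjjjj ⇒ aaaajjjj   [A → ε]

A⇒aAj⇒aaAjj⇒aaaAjjj⇒aaaaAjjjj⇒aaaajjjj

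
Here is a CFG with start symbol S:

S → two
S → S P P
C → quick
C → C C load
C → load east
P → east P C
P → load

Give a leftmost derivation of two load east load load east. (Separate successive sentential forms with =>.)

S => S P P   [S → S P P]
S P P => two P P   [S → two]
two P P => two load P   [P → load]
two load P => two load east P C   [P → east P C]
two load east P C => two load east load C   [P → load]
two load east load C => two load east load load east   [C → load east]

S => S P P => two P P => two load P => two load east P C => two load east load C => two load east load load east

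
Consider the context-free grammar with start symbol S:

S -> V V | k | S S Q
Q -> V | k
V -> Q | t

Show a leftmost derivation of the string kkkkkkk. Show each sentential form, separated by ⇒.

S ⇒ SSQ ⇒ SSQSQ ⇒ SSQSQSQ ⇒ kSQSQSQ ⇒ kkQSQSQ ⇒ kkkSQSQ ⇒ kkkkQSQ ⇒ kkkkkSQ ⇒ kkkkkkQ ⇒ kkkkkkk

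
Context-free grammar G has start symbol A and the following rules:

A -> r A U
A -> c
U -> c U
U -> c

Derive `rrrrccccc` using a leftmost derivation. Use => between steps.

A => rAU   [A -> r A U]
rAU => rrAUU   [A -> r A U]
rrAUU => rrrAUUU   [A -> r A U]
rrrAUUU => rrrrAUUUU   [A -> r A U]
rrrrAUUUU => rrrrcUUUU   [A -> c]
rrrrcUUUU => rrrrccUUU   [U -> c]
rrrrccUUU => rrrrcccUU   [U -> c]
rrrrcccUU => rrrrccccU   [U -> c]
rrrrccccU => rrrrccccc   [U -> c]

A => rAU => rrAUU => rrrAUUU => rrrrAUUUU => rrrrcUUUU => rrrrccUUU => rrrrcccUU => rrrrccccU => rrrrccccc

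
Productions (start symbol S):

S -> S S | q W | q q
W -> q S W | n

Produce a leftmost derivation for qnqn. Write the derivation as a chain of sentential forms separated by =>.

S => SS => qWS => qnS => qnqW => qnqn

S => SS   [S -> S S]
SS => qWS   [S -> q W]
qWS => qnS   [W -> n]
qnS => qnqW   [S -> q W]
qnqW => qnqn   [W -> n]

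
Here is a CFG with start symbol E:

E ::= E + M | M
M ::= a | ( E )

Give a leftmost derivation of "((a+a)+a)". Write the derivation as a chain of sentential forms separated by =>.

E=>M=>(E)=>(E+M)=>(M+M)=>((E)+M)=>((E+M)+M)=>((M+M)+M)=>((a+M)+M)=>((a+a)+M)=>((a+a)+a)

E => M   [E ::= M]
M => (E)   [M ::= ( E )]
(E) => (E+M)   [E ::= E + M]
(E+M) => (M+M)   [E ::= M]
(M+M) => ((E)+M)   [M ::= ( E )]
((E)+M) => ((E+M)+M)   [E ::= E + M]
((E+M)+M) => ((M+M)+M)   [E ::= M]
((M+M)+M) => ((a+M)+M)   [M ::= a]
((a+M)+M) => ((a+a)+M)   [M ::= a]
((a+a)+M) => ((a+a)+a)   [M ::= a]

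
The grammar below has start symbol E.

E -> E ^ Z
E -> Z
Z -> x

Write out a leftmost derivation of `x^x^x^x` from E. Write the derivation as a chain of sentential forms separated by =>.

E => E^Z   [E -> E ^ Z]
E^Z => E^Z^Z   [E -> E ^ Z]
E^Z^Z => E^Z^Z^Z   [E -> E ^ Z]
E^Z^Z^Z => Z^Z^Z^Z   [E -> Z]
Z^Z^Z^Z => x^Z^Z^Z   [Z -> x]
x^Z^Z^Z => x^x^Z^Z   [Z -> x]
x^x^Z^Z => x^x^x^Z   [Z -> x]
x^x^x^Z => x^x^x^x   [Z -> x]

E=>E^Z=>E^Z^Z=>E^Z^Z^Z=>Z^Z^Z^Z=>x^Z^Z^Z=>x^x^Z^Z=>x^x^x^Z=>x^x^x^x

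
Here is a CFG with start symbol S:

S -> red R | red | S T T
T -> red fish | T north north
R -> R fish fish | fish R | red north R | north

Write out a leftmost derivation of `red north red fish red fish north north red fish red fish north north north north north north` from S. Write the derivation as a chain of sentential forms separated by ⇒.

S ⇒ S T T ⇒ S T T T T ⇒ red R T T T T ⇒ red north T T T T ⇒ red north red fish T T T ⇒ red north red fish T north north T T ⇒ red north red fish red fish north north T T ⇒ red north red fish red fish north north red fish T ⇒ red north red fish red fish north north red fish T north north ⇒ red north red fish red fish north north red fish T north north north north ⇒ red north red fish red fish north north red fish T north north north north north north ⇒ red north red fish red fish north north red fish red fish north north north north north north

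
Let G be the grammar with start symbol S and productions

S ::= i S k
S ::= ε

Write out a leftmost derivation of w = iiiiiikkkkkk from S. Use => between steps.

S => iSk   [S ::= i S k]
iSk => iiSkk   [S ::= i S k]
iiSkk => iiiSkkk   [S ::= i S k]
iiiSkkk => iiiiSkkkk   [S ::= i S k]
iiiiSkkkk => iiiiiSkkkkk   [S ::= i S k]
iiiiiSkkkkk => iiiiiiSkkkkkk   [S ::= i S k]
iiiiiiSkkkkkk => iiiiiikkkkkk   [S ::= ε]

S => iSk => iiSkk => iiiSkkk => iiiiSkkkk => iiiiiSkkkkk => iiiiiiSkkkkkk => iiiiiikkkkkk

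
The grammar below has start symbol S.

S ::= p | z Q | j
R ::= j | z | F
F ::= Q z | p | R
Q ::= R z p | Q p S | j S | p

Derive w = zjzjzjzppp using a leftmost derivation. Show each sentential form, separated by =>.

S => zQ => zjS => zjzQ => zjzjS => zjzjzQ => zjzjzQpS => zjzjzRzppS => zjzjzjzppS => zjzjzjzppp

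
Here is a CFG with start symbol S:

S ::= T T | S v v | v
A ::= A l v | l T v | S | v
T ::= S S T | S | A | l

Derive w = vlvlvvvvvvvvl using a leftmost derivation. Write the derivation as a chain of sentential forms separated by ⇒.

S ⇒ TT ⇒ ST ⇒ SvvT ⇒ SvvvvT ⇒ SvvvvvvT ⇒ SvvvvvvvvT ⇒ TTvvvvvvvvT ⇒ ATvvvvvvvvT ⇒ AlvTvvvvvvvvT ⇒ vlvTvvvvvvvvT ⇒ vlvlvvvvvvvvT ⇒ vlvlvvvvvvvvl

S ⇒ TT   [S ::= T T]
TT ⇒ ST   [T ::= S]
ST ⇒ SvvT   [S ::= S v v]
SvvT ⇒ SvvvvT   [S ::= S v v]
SvvvvT ⇒ SvvvvvvT   [S ::= S v v]
SvvvvvvT ⇒ SvvvvvvvvT   [S ::= S v v]
SvvvvvvvvT ⇒ TTvvvvvvvvT   [S ::= T T]
TTvvvvvvvvT ⇒ ATvvvvvvvvT   [T ::= A]
ATvvvvvvvvT ⇒ AlvTvvvvvvvvT   [A ::= A l v]
AlvTvvvvvvvvT ⇒ vlvTvvvvvvvvT   [A ::= v]
vlvTvvvvvvvvT ⇒ vlvlvvvvvvvvT   [T ::= l]
vlvlvvvvvvvvT ⇒ vlvlvvvvvvvvl   [T ::= l]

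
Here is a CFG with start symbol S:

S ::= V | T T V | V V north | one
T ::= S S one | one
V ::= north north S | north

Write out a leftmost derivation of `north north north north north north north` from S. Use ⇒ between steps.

S ⇒ V V north   [S ::= V V north]
V V north ⇒ north north S V north   [V ::= north north S]
north north S V north ⇒ north north V V north V north   [S ::= V V north]
north north V V north V north ⇒ north north north V north V north   [V ::= north]
north north north V north V north ⇒ north north north north north V north   [V ::= north]
north north north north north V north ⇒ north north north north north north north   [V ::= north]

S ⇒ V V north ⇒ north north S V north ⇒ north north V V north V north ⇒ north north north V north V north ⇒ north north north north north V north ⇒ north north north north north north north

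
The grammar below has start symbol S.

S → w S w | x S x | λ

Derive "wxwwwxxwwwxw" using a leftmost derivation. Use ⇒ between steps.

S ⇒ wSw ⇒ wxSxw ⇒ wxwSwxw ⇒ wxwwSwwxw ⇒ wxwwwSwwwxw ⇒ wxwwwxSxwwwxw ⇒ wxwwwxxwwwxw

S ⇒ wSw   [S → w S w]
wSw ⇒ wxSxw   [S → x S x]
wxSxw ⇒ wxwSwxw   [S → w S w]
wxwSwxw ⇒ wxwwSwwxw   [S → w S w]
wxwwSwwxw ⇒ wxwwwSwwwxw   [S → w S w]
wxwwwSwwwxw ⇒ wxwwwxSxwwwxw   [S → x S x]
wxwwwxSxwwwxw ⇒ wxwwwxxwwwxw   [S → λ]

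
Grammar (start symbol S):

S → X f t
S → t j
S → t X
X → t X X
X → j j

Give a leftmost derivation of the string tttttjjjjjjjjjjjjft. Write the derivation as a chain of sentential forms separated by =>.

S => Xft   [S → X f t]
Xft => tXXft   [X → t X X]
tXXft => ttXXXft   [X → t X X]
ttXXXft => tttXXXXft   [X → t X X]
tttXXXXft => ttttXXXXXft   [X → t X X]
ttttXXXXXft => tttttXXXXXXft   [X → t X X]
tttttXXXXXXft => tttttjjXXXXXft   [X → j j]
tttttjjXXXXXft => tttttjjjjXXXXft   [X → j j]
tttttjjjjXXXXft => tttttjjjjjjXXXft   [X → j j]
tttttjjjjjjXXXft => tttttjjjjjjjjXXft   [X → j j]
tttttjjjjjjjjXXft => tttttjjjjjjjjjjXft   [X → j j]
tttttjjjjjjjjjjXft => tttttjjjjjjjjjjjjft   [X → j j]

S => Xft => tXXft => ttXXXft => tttXXXXft => ttttXXXXXft => tttttXXXXXXft => tttttjjXXXXXft => tttttjjjjXXXXft => tttttjjjjjjXXXft => tttttjjjjjjjjXXft => tttttjjjjjjjjjjXft => tttttjjjjjjjjjjjjft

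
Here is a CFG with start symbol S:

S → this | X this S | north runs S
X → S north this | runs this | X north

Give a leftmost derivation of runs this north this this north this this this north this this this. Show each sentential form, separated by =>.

S => X this S   [S → X this S]
X this S => X north this S   [X → X north]
X north this S => runs this north this S   [X → runs this]
runs this north this S => runs this north this X this S   [S → X this S]
runs this north this X this S => runs this north this S north this this S   [X → S north this]
runs this north this S north this this S => runs this north this X this S north this this S   [S → X this S]
runs this north this X this S north this this S => runs this north this S north this this S north this this S   [X → S north this]
runs this north this S north this this S north this this S => runs this north this this north this this S north this this S   [S → this]
runs this north this this north this this S north this this S => runs this north this this north this this this north this this S   [S → this]
runs this north this this north this this this north this this S => runs this north this this north this this this north this this this   [S → this]

S => X this S => X north this S => runs this north this S => runs this north this X this S => runs this north this S north this this S => runs this north this X this S north this this S => runs this north this S north this this S north this this S => runs this north this this north this this S north this this S => runs this north this this north this this this north this this S => runs this north this this north this this this north this this this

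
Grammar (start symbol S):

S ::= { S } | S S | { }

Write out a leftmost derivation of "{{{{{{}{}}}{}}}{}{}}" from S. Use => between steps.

S=>{S}=>{SS}=>{SSS}=>{{S}SS}=>{{{S}}SS}=>{{{SS}}SS}=>{{{{S}S}}SS}=>{{{{{S}}S}}SS}=>{{{{{SS}}S}}SS}=>{{{{{{}S}}S}}SS}=>{{{{{{}{}}}S}}SS}=>{{{{{{}{}}}{}}}SS}=>{{{{{{}{}}}{}}}{}S}=>{{{{{{}{}}}{}}}{}{}}

S => {S}   [S ::= { S }]
{S} => {SS}   [S ::= S S]
{SS} => {SSS}   [S ::= S S]
{SSS} => {{S}SS}   [S ::= { S }]
{{S}SS} => {{{S}}SS}   [S ::= { S }]
{{{S}}SS} => {{{SS}}SS}   [S ::= S S]
{{{SS}}SS} => {{{{S}S}}SS}   [S ::= { S }]
{{{{S}S}}SS} => {{{{{S}}S}}SS}   [S ::= { S }]
{{{{{S}}S}}SS} => {{{{{SS}}S}}SS}   [S ::= S S]
{{{{{SS}}S}}SS} => {{{{{{}S}}S}}SS}   [S ::= { }]
{{{{{{}S}}S}}SS} => {{{{{{}{}}}S}}SS}   [S ::= { }]
{{{{{{}{}}}S}}SS} => {{{{{{}{}}}{}}}SS}   [S ::= { }]
{{{{{{}{}}}{}}}SS} => {{{{{{}{}}}{}}}{}S}   [S ::= { }]
{{{{{{}{}}}{}}}{}S} => {{{{{{}{}}}{}}}{}{}}   [S ::= { }]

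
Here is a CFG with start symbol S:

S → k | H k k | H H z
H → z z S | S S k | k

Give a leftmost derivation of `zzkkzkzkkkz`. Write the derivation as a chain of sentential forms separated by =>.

S => HHz   [S → H H z]
HHz => SSkHz   [H → S S k]
SSkHz => HHzSkHz   [S → H H z]
HHzSkHz => zzSHzSkHz   [H → z z S]
zzSHzSkHz => zzHHzHzSkHz   [S → H H z]
zzHHzHzSkHz => zzkHzHzSkHz   [H → k]
zzkHzHzSkHz => zzkkzHzSkHz   [H → k]
zzkkzHzSkHz => zzkkzkzSkHz   [H → k]
zzkkzkzSkHz => zzkkzkzkkHz   [S → k]
zzkkzkzkkHz => zzkkzkzkkkz   [H → k]

S => HHz => SSkHz => HHzSkHz => zzSHzSkHz => zzHHzHzSkHz => zzkHzHzSkHz => zzkkzHzSkHz => zzkkzkzSkHz => zzkkzkzkkHz => zzkkzkzkkkz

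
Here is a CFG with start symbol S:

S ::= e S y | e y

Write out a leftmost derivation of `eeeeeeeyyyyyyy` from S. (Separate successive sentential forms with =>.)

S=>eSy=>eeSyy=>eeeSyyy=>eeeeSyyyy=>eeeeeSyyyyy=>eeeeeeSyyyyyy=>eeeeeeeyyyyyyy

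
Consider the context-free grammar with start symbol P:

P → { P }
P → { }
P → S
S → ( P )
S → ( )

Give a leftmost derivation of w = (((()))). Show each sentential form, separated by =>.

P => S => (P) => (S) => ((P)) => ((S)) => (((P))) => (((S))) => (((())))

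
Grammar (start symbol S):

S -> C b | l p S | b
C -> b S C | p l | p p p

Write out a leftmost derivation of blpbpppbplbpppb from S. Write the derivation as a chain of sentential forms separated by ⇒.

S ⇒ Cb   [S -> C b]
Cb ⇒ bSCb   [C -> b S C]
bSCb ⇒ blpSCb   [S -> l p S]
blpSCb ⇒ blpCbCb   [S -> C b]
blpCbCb ⇒ blpbSCbCb   [C -> b S C]
blpbSCbCb ⇒ blpbCbCbCb   [S -> C b]
blpbCbCbCb ⇒ blpbpppbCbCb   [C -> p p p]
blpbpppbCbCb ⇒ blpbpppbplbCb   [C -> p l]
blpbpppbplbCb ⇒ blpbpppbplbpppb   [C -> p p p]

S ⇒ Cb ⇒ bSCb ⇒ blpSCb ⇒ blpCbCb ⇒ blpbSCbCb ⇒ blpbCbCbCb ⇒ blpbpppbCbCb ⇒ blpbpppbplbCb ⇒ blpbpppbplbpppb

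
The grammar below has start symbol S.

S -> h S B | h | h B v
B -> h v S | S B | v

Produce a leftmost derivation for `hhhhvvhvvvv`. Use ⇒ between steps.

S⇒hBv⇒hSBv⇒hhBv⇒hhSBv⇒hhhBvBv⇒hhhSBvBv⇒hhhhBvBvBv⇒hhhhvvBvBv⇒hhhhvvSBvBv⇒hhhhvvhBvBv⇒hhhhvvhvvBv⇒hhhhvvhvvvv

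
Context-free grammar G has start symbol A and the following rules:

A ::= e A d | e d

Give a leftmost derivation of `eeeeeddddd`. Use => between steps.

A => eAd => eeAdd => eeeAddd => eeeeAdddd => eeeeeddddd

A => eAd   [A ::= e A d]
eAd => eeAdd   [A ::= e A d]
eeAdd => eeeAddd   [A ::= e A d]
eeeAddd => eeeeAdddd   [A ::= e A d]
eeeeAdddd => eeeeeddddd   [A ::= e d]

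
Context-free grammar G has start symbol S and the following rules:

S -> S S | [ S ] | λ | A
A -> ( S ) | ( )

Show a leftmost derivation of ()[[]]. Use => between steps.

S=>SS=>AS=>(S)S=>()S=>()SS=>()[S]S=>()[[S]]S=>()[[]]S=>()[[]]

S => SS   [S -> S S]
SS => AS   [S -> A]
AS => (S)S   [A -> ( S )]
(S)S => ()S   [S -> λ]
()S => ()SS   [S -> S S]
()SS => ()[S]S   [S -> [ S ]]
()[S]S => ()[[S]]S   [S -> [ S ]]
()[[S]]S => ()[[]]S   [S -> λ]
()[[]]S => ()[[]]   [S -> λ]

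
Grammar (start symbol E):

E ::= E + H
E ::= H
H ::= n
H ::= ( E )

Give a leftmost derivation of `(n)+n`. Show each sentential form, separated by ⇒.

E ⇒ E+H ⇒ H+H ⇒ (E)+H ⇒ (H)+H ⇒ (n)+H ⇒ (n)+n

E ⇒ E+H   [E ::= E + H]
E+H ⇒ H+H   [E ::= H]
H+H ⇒ (E)+H   [H ::= ( E )]
(E)+H ⇒ (H)+H   [E ::= H]
(H)+H ⇒ (n)+H   [H ::= n]
(n)+H ⇒ (n)+n   [H ::= n]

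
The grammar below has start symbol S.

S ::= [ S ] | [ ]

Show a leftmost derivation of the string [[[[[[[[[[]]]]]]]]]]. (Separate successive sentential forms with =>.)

S => [S]   [S ::= [ S ]]
[S] => [[S]]   [S ::= [ S ]]
[[S]] => [[[S]]]   [S ::= [ S ]]
[[[S]]] => [[[[S]]]]   [S ::= [ S ]]
[[[[S]]]] => [[[[[S]]]]]   [S ::= [ S ]]
[[[[[S]]]]] => [[[[[[S]]]]]]   [S ::= [ S ]]
[[[[[[S]]]]]] => [[[[[[[S]]]]]]]   [S ::= [ S ]]
[[[[[[[S]]]]]]] => [[[[[[[[S]]]]]]]]   [S ::= [ S ]]
[[[[[[[[S]]]]]]]] => [[[[[[[[[S]]]]]]]]]   [S ::= [ S ]]
[[[[[[[[[S]]]]]]]]] => [[[[[[[[[[]]]]]]]]]]   [S ::= [ ]]

S => [S] => [[S]] => [[[S]]] => [[[[S]]]] => [[[[[S]]]]] => [[[[[[S]]]]]] => [[[[[[[S]]]]]]] => [[[[[[[[S]]]]]]]] => [[[[[[[[[S]]]]]]]]] => [[[[[[[[[[]]]]]]]]]]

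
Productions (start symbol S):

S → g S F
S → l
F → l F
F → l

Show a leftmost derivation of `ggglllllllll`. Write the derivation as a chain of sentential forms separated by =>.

S => gSF   [S → g S F]
gSF => ggSFF   [S → g S F]
ggSFF => gggSFFF   [S → g S F]
gggSFFF => ggglFFF   [S → l]
ggglFFF => gggllFFF   [F → l F]
gggllFFF => ggglllFFF   [F → l F]
ggglllFFF => gggllllFFF   [F → l F]
gggllllFFF => ggglllllFF   [F → l]
ggglllllFF => gggllllllF   [F → l]
gggllllllF => ggglllllllF   [F → l F]
ggglllllllF => gggllllllllF   [F → l F]
gggllllllllF => ggglllllllll   [F → l]

S => gSF => ggSFF => gggSFFF => ggglFFF => gggllFFF => ggglllFFF => gggllllFFF => ggglllllFF => gggllllllF => ggglllllllF => gggllllllllF => ggglllllllll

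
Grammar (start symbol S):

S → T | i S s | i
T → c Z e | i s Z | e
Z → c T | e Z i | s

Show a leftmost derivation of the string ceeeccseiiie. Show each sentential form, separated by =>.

S => T   [S → T]
T => cZe   [T → c Z e]
cZe => ceZie   [Z → e Z i]
ceZie => ceeZiie   [Z → e Z i]
ceeZiie => ceeeZiiie   [Z → e Z i]
ceeeZiiie => ceeecTiiie   [Z → c T]
ceeecTiiie => ceeeccZeiiie   [T → c Z e]
ceeeccZeiiie => ceeeccseiiie   [Z → s]

S => T => cZe => ceZie => ceeZiie => ceeeZiiie => ceeecTiiie => ceeeccZeiiie => ceeeccseiiie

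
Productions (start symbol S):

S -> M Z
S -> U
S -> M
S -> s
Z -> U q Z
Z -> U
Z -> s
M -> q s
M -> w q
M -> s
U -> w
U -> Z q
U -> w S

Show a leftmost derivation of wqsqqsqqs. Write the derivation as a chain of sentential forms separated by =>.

S=>MZ=>wqZ=>wqUqZ=>wqZqqZ=>wqUqZqqZ=>wqZqqZqqZ=>wqsqqZqqZ=>wqsqqsqqZ=>wqsqqsqqs

S => MZ   [S -> M Z]
MZ => wqZ   [M -> w q]
wqZ => wqUqZ   [Z -> U q Z]
wqUqZ => wqZqqZ   [U -> Z q]
wqZqqZ => wqUqZqqZ   [Z -> U q Z]
wqUqZqqZ => wqZqqZqqZ   [U -> Z q]
wqZqqZqqZ => wqsqqZqqZ   [Z -> s]
wqsqqZqqZ => wqsqqsqqZ   [Z -> s]
wqsqqsqqZ => wqsqqsqqs   [Z -> s]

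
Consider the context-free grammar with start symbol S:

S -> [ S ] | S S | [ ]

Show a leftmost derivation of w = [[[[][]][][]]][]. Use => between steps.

S => SS => [S]S => [[S]]S => [[SS]]S => [[SSS]]S => [[[S]SS]]S => [[[SS]SS]]S => [[[[]S]SS]]S => [[[[][]]SS]]S => [[[[][]][]S]]S => [[[[][]][][]]]S => [[[[][]][][]]][]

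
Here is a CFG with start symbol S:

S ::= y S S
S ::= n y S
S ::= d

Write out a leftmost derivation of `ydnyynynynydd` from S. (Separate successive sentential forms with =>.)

S => ySS => ydS => ydnyS => ydnyySS => ydnyynySS => ydnyynynySS => ydnyynynynySS => ydnyynynynydS => ydnyynynynydd

S => ySS   [S ::= y S S]
ySS => ydS   [S ::= d]
ydS => ydnyS   [S ::= n y S]
ydnyS => ydnyySS   [S ::= y S S]
ydnyySS => ydnyynySS   [S ::= n y S]
ydnyynySS => ydnyynynySS   [S ::= n y S]
ydnyynynySS => ydnyynynynySS   [S ::= n y S]
ydnyynynynySS => ydnyynynynydS   [S ::= d]
ydnyynynynydS => ydnyynynynydd   [S ::= d]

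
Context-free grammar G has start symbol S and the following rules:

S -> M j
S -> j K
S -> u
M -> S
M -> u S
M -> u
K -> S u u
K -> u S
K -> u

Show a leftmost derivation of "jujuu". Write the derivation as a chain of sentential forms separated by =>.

S => jK   [S -> j K]
jK => jSuu   [K -> S u u]
jSuu => jMjuu   [S -> M j]
jMjuu => jujuu   [M -> u]

S => jK => jSuu => jMjuu => jujuu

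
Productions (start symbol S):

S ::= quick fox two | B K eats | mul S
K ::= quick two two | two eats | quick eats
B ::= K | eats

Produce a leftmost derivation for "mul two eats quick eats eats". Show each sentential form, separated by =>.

S => mul S   [S ::= mul S]
mul S => mul B K eats   [S ::= B K eats]
mul B K eats => mul K K eats   [B ::= K]
mul K K eats => mul two eats K eats   [K ::= two eats]
mul two eats K eats => mul two eats quick eats eats   [K ::= quick eats]

S => mul S => mul B K eats => mul K K eats => mul two eats K eats => mul two eats quick eats eats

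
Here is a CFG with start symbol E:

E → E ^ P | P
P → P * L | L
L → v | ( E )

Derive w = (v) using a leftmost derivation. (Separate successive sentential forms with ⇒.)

E⇒P⇒L⇒(E)⇒(P)⇒(L)⇒(v)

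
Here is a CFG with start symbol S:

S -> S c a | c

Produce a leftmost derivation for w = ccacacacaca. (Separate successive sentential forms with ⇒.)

S⇒Sca⇒Scaca⇒Scacaca⇒Scacacaca⇒Scacacacaca⇒ccacacacaca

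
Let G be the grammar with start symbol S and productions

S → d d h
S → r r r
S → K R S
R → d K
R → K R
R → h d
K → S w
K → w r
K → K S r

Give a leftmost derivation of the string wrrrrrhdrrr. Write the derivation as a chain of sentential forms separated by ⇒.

S ⇒ KRS   [S → K R S]
KRS ⇒ KSrRS   [K → K S r]
KSrRS ⇒ wrSrRS   [K → w r]
wrSrRS ⇒ wrrrrrRS   [S → r r r]
wrrrrrRS ⇒ wrrrrrhdS   [R → h d]
wrrrrrhdS ⇒ wrrrrrhdrrr   [S → r r r]

S ⇒ KRS ⇒ KSrRS ⇒ wrSrRS ⇒ wrrrrrRS ⇒ wrrrrrhdS ⇒ wrrrrrhdrrr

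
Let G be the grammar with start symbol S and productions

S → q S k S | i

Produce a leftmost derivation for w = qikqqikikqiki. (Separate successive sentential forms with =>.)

S => qSkS => qikS => qikqSkS => qikqqSkSkS => qikqqikSkS => qikqqikikS => qikqqikikqSkS => qikqqikikqikS => qikqqikikqiki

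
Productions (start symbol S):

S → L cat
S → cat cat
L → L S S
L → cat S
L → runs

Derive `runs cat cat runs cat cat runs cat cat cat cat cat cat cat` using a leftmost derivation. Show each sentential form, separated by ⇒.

S ⇒ L cat ⇒ L S S cat ⇒ runs S S cat ⇒ runs L cat S cat ⇒ runs L S S cat S cat ⇒ runs cat S S S cat S cat ⇒ runs cat L cat S S cat S cat ⇒ runs cat cat S cat S S cat S cat ⇒ runs cat cat L cat cat S S cat S cat ⇒ runs cat cat runs cat cat S S cat S cat ⇒ runs cat cat runs cat cat L cat S cat S cat ⇒ runs cat cat runs cat cat runs cat S cat S cat ⇒ runs cat cat runs cat cat runs cat cat cat cat S cat ⇒ runs cat cat runs cat cat runs cat cat cat cat cat cat cat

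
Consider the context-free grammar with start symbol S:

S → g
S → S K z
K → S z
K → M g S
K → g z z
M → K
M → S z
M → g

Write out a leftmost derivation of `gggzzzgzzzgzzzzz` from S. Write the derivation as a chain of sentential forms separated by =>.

S => SKz   [S → S K z]
SKz => gKz   [S → g]
gKz => gSzz   [K → S z]
gSzz => gSKzzz   [S → S K z]
gSKzzz => gSKzKzzz   [S → S K z]
gSKzKzzz => gSKzKzKzzz   [S → S K z]
gSKzKzKzzz => ggKzKzKzzz   [S → g]
ggKzKzKzzz => gggzzzKzKzzz   [K → g z z]
gggzzzKzKzzz => gggzzzgzzzKzzz   [K → g z z]
gggzzzgzzzKzzz => gggzzzgzzzgzzzzz   [K → g z z]

S=>SKz=>gKz=>gSzz=>gSKzzz=>gSKzKzzz=>gSKzKzKzzz=>ggKzKzKzzz=>gggzzzKzKzzz=>gggzzzgzzzKzzz=>gggzzzgzzzgzzzzz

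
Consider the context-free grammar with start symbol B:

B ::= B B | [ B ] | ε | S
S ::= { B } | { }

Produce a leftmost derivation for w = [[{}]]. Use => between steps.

B => [B]   [B ::= [ B ]]
[B] => [[B]]   [B ::= [ B ]]
[[B]] => [[S]]   [B ::= S]
[[S]] => [[{}]]   [S ::= { }]

B => [B] => [[B]] => [[S]] => [[{}]]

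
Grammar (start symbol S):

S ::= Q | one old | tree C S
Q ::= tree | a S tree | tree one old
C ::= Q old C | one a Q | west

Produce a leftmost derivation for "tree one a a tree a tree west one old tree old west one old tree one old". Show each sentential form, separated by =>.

S => tree C S => tree one a Q S => tree one a a S tree S => tree one a a tree C S tree S => tree one a a tree Q old C S tree S => tree one a a tree a S tree old C S tree S => tree one a a tree a tree C S tree old C S tree S => tree one a a tree a tree west S tree old C S tree S => tree one a a tree a tree west one old tree old C S tree S => tree one a a tree a tree west one old tree old west S tree S => tree one a a tree a tree west one old tree old west one old tree S => tree one a a tree a tree west one old tree old west one old tree one old

S => tree C S   [S ::= tree C S]
tree C S => tree one a Q S   [C ::= one a Q]
tree one a Q S => tree one a a S tree S   [Q ::= a S tree]
tree one a a S tree S => tree one a a tree C S tree S   [S ::= tree C S]
tree one a a tree C S tree S => tree one a a tree Q old C S tree S   [C ::= Q old C]
tree one a a tree Q old C S tree S => tree one a a tree a S tree old C S tree S   [Q ::= a S tree]
tree one a a tree a S tree old C S tree S => tree one a a tree a tree C S tree old C S tree S   [S ::= tree C S]
tree one a a tree a tree C S tree old C S tree S => tree one a a tree a tree west S tree old C S tree S   [C ::= west]
tree one a a tree a tree west S tree old C S tree S => tree one a a tree a tree west one old tree old C S tree S   [S ::= one old]
tree one a a tree a tree west one old tree old C S tree S => tree one a a tree a tree west one old tree old west S tree S   [C ::= west]
tree one a a tree a tree west one old tree old west S tree S => tree one a a tree a tree west one old tree old west one old tree S   [S ::= one old]
tree one a a tree a tree west one old tree old west one old tree S => tree one a a tree a tree west one old tree old west one old tree one old   [S ::= one old]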